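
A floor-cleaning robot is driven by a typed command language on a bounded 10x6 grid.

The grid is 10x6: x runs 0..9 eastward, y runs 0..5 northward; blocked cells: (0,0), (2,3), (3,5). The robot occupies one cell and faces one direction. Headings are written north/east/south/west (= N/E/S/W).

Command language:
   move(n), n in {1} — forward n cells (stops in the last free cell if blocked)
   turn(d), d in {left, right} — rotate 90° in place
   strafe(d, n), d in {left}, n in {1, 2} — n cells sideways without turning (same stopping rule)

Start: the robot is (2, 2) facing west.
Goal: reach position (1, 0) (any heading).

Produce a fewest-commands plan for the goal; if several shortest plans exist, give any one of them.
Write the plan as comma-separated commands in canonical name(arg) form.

strafe(left, 2), move(1)

t0: (2, 2) facing west
step 1 (strafe(left, 2)): (2, 0) facing west
step 2 (move(1)): (1, 0) facing west
no 1-step plan works, so 2 is optimal.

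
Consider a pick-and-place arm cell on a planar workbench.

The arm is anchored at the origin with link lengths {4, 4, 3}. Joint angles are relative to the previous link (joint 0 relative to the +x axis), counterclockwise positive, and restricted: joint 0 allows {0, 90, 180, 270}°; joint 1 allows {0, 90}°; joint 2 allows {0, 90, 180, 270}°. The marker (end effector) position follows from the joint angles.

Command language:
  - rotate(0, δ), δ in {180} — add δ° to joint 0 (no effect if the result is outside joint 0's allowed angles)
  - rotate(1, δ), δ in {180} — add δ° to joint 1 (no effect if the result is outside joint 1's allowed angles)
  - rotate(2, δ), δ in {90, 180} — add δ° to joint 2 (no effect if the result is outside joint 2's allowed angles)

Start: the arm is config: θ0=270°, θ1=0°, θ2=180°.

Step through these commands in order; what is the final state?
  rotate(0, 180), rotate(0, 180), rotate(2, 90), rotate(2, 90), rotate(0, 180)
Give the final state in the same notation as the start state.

config: θ0=90°, θ1=0°, θ2=0°

start: config: θ0=270°, θ1=0°, θ2=180°
t=1 rotate(0, 180) ⇒ config: θ0=90°, θ1=0°, θ2=180°
t=2 rotate(0, 180) ⇒ config: θ0=270°, θ1=0°, θ2=180°
t=3 rotate(2, 90) ⇒ config: θ0=270°, θ1=0°, θ2=270°
t=4 rotate(2, 90) ⇒ config: θ0=270°, θ1=0°, θ2=0°
t=5 rotate(0, 180) ⇒ config: θ0=90°, θ1=0°, θ2=0°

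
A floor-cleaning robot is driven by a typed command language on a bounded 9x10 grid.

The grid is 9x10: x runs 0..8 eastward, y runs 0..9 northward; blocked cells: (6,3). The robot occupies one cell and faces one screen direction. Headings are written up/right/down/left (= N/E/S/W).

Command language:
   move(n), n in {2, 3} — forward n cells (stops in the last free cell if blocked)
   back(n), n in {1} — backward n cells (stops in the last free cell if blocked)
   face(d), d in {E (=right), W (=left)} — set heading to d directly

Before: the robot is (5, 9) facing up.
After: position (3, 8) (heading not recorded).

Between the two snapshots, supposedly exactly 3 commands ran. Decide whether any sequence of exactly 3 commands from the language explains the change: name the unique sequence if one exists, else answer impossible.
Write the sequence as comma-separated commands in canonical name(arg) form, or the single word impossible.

key: running move(2) before back(1) would end elsewhere — order is forced
initial: (5, 9) facing up
[1] after back(1): (5, 8) facing up
[2] after face(W): (5, 8) facing left
[3] after move(2): (3, 8) facing left
uniquely the one of 125 3-step routes that fits.

back(1), face(W), move(2)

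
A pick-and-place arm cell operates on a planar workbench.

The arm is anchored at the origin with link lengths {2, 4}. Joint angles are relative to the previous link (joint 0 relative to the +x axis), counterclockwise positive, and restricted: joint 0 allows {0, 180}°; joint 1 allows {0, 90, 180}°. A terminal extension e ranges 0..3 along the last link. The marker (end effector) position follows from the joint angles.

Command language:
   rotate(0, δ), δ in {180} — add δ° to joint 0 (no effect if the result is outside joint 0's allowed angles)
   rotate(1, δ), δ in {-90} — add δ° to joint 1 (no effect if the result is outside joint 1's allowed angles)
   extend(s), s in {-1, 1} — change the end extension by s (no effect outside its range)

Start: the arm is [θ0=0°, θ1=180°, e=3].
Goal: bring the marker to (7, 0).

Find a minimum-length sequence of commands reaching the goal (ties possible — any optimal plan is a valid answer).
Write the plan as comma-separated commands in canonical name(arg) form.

extend(-1), extend(-1), rotate(1, -90), rotate(1, -90)

initial: [θ0=0°, θ1=180°, e=3]
step 1 (extend(-1)): [θ0=0°, θ1=180°, e=2]
step 2 (extend(-1)): [θ0=0°, θ1=180°, e=1]
step 3 (rotate(1, -90)): [θ0=0°, θ1=90°, e=1]
step 4 (rotate(1, -90)): [θ0=0°, θ1=0°, e=1]
minimal: 4 command(s), checked below 4.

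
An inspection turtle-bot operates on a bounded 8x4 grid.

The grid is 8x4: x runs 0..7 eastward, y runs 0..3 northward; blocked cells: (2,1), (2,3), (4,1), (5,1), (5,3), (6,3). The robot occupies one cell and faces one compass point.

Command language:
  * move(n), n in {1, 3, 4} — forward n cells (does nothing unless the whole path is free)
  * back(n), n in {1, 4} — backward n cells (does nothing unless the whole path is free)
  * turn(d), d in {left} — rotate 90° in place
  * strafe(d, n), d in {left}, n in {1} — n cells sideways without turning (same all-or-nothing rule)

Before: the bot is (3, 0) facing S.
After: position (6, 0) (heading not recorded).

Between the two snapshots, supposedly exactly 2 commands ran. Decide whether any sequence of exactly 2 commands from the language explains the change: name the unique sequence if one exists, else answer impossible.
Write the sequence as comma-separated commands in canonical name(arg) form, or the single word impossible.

key: order matters: swapping turn(left) and move(3) lands elsewhere
t0: (3, 0) facing S
t=1 turn(left) ⇒ (3, 0) facing E
t=2 move(3) ⇒ (6, 0) facing E
all 49 alternatives checked — unique.

turn(left), move(3)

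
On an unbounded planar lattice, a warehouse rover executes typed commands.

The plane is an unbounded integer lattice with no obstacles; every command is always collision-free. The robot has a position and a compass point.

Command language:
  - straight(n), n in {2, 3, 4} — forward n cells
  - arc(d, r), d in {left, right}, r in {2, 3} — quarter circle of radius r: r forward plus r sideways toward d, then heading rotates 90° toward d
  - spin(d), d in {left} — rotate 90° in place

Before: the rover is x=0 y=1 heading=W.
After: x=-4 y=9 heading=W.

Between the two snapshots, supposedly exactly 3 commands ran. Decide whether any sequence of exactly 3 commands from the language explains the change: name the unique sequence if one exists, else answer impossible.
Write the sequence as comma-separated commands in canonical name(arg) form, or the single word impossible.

key: order matters: swapping arc(right, 2) and arc(left, 2) lands elsewhere
t0: x=0 y=1 heading=W
step 1 (arc(right, 2)): x=-2 y=3 heading=N
step 2 (straight(4)): x=-2 y=7 heading=N
step 3 (arc(left, 2)): x=-4 y=9 heading=W
all 512 alternatives checked — unique.

arc(right, 2), straight(4), arc(left, 2)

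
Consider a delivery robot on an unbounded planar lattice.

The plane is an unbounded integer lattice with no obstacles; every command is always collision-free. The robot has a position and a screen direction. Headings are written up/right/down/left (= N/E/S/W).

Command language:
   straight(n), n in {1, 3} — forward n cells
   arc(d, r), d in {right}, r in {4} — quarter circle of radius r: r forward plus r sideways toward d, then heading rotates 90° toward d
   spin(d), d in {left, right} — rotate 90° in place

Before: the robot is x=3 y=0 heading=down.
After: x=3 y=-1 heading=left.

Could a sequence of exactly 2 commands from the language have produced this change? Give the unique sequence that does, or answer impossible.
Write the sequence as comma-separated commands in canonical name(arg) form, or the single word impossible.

key: cell and facing (now W) both changed — the 2 commands mix motion and turning
begin: x=3 y=0 heading=down
t=1 straight(1) ⇒ x=3 y=-1 heading=down
t=2 spin(right) ⇒ x=3 y=-1 heading=left
uniquely the one of 25 2-step routes that fits.

straight(1), spin(right)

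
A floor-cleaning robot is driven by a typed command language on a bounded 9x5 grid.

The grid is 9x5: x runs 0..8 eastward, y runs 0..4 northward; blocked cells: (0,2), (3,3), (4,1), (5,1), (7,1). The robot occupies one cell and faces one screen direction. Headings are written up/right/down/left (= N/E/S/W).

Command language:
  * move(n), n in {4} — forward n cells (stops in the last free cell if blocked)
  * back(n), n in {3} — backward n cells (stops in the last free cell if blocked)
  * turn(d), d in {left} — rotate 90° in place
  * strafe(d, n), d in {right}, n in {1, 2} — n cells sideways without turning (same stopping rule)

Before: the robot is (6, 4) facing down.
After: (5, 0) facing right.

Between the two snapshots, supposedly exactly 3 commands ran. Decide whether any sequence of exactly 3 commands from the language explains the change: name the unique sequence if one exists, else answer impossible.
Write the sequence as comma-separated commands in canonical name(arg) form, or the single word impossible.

key: cell and facing (now E) both changed — the 3 commands mix motion and turning
initial: (6, 4) facing down
t=1 move(4) ⇒ (6, 0) facing down
t=2 strafe(right, 1) ⇒ (5, 0) facing down
t=3 turn(left) ⇒ (5, 0) facing right
no other 3-command option fits: unique.

move(4), strafe(right, 1), turn(left)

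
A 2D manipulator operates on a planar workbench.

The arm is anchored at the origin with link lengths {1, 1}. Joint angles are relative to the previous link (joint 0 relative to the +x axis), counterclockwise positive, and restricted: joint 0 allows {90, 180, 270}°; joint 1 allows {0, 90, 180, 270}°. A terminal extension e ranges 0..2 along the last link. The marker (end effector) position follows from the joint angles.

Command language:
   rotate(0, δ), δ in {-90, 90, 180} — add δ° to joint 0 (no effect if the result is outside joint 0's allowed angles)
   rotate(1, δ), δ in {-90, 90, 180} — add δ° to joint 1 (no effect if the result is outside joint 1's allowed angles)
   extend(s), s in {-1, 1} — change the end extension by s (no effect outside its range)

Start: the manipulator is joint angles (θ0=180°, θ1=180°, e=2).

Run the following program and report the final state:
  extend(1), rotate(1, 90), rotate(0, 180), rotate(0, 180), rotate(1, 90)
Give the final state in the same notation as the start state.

joint angles (θ0=180°, θ1=0°, e=2)

t0: joint angles (θ0=180°, θ1=180°, e=2)
t=1 extend(1) ⇒ joint angles (θ0=180°, θ1=180°, e=2)
t=2 rotate(1, 90) ⇒ joint angles (θ0=180°, θ1=270°, e=2)
t=3 rotate(0, 180) ⇒ joint angles (θ0=180°, θ1=270°, e=2)
t=4 rotate(0, 180) ⇒ joint angles (θ0=180°, θ1=270°, e=2)
t=5 rotate(1, 90) ⇒ joint angles (θ0=180°, θ1=0°, e=2)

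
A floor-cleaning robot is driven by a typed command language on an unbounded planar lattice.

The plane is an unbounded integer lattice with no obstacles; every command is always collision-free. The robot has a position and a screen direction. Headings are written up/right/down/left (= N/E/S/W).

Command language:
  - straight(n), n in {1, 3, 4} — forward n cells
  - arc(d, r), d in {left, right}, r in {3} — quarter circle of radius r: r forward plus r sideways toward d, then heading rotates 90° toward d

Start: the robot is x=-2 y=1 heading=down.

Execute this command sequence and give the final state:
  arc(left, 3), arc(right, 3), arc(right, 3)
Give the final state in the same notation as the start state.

from: x=-2 y=1 heading=down
[1] after arc(left, 3): x=1 y=-2 heading=right
[2] after arc(right, 3): x=4 y=-5 heading=down
[3] after arc(right, 3): x=1 y=-8 heading=left

x=1 y=-8 heading=left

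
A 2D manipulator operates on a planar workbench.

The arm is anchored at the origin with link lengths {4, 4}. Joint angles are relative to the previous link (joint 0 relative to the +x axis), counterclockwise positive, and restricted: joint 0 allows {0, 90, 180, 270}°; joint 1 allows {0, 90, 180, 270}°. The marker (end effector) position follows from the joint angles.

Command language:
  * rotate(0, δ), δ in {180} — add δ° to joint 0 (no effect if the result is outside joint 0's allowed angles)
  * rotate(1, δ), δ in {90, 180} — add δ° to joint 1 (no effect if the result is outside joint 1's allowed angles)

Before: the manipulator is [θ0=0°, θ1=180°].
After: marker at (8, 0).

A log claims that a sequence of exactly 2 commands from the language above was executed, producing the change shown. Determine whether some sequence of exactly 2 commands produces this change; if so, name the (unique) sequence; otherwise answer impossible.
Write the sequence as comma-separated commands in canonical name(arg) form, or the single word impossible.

rotate(1, 90), rotate(1, 90)

begin: [θ0=0°, θ1=180°]
[1] after rotate(1, 90): [θ0=0°, θ1=270°]
[2] after rotate(1, 90): [θ0=0°, θ1=0°]
no other 2-command option fits: unique.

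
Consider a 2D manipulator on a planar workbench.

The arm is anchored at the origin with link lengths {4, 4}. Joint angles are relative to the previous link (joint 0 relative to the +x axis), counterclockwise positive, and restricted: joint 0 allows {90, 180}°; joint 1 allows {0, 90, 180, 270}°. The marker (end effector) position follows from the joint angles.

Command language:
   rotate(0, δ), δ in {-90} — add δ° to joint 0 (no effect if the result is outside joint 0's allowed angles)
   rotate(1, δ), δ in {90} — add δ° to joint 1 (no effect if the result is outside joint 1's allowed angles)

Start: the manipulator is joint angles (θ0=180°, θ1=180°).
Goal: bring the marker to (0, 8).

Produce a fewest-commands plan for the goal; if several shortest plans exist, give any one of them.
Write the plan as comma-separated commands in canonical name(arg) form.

begin: joint angles (θ0=180°, θ1=180°)
1. rotate(1, 90) → joint angles (θ0=180°, θ1=270°)
2. rotate(1, 90) → joint angles (θ0=180°, θ1=0°)
3. rotate(0, -90) → joint angles (θ0=90°, θ1=0°)
no 2-step plan works, so 3 is optimal.

rotate(1, 90), rotate(1, 90), rotate(0, -90)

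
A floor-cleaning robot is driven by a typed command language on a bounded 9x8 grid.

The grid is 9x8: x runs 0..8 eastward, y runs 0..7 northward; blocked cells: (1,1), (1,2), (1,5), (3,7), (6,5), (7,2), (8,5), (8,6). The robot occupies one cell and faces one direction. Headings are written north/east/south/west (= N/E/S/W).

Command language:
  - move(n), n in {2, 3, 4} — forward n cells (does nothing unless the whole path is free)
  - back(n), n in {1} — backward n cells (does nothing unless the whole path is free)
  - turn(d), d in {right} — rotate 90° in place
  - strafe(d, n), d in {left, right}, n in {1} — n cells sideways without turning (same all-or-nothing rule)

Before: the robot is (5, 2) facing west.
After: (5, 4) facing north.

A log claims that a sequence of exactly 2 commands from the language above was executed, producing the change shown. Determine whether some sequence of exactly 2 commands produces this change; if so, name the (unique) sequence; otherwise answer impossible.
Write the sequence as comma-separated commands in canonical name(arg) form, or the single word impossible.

turn(right), move(2)

key: cell and facing (now N) both changed — the 2 commands mix motion and turning
start: (5, 2) facing west
t=1 turn(right) ⇒ (5, 2) facing north
t=2 move(2) ⇒ (5, 4) facing north
uniquely the one of 49 2-step routes that fits.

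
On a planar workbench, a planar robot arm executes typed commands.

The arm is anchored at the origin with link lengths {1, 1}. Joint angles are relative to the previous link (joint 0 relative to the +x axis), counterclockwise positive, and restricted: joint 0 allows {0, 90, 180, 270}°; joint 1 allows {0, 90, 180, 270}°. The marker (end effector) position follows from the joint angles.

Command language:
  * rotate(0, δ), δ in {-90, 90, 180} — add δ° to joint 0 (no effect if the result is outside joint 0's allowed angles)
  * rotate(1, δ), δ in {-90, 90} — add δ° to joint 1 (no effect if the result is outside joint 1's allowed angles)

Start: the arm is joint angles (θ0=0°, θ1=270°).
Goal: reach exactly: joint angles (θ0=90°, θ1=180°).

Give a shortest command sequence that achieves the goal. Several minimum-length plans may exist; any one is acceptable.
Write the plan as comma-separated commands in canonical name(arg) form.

from: joint angles (θ0=0°, θ1=270°)
1. rotate(1, -90) → joint angles (θ0=0°, θ1=180°)
2. rotate(0, 90) → joint angles (θ0=90°, θ1=180°)
nothing shorter than 2 reaches the goal.

rotate(1, -90), rotate(0, 90)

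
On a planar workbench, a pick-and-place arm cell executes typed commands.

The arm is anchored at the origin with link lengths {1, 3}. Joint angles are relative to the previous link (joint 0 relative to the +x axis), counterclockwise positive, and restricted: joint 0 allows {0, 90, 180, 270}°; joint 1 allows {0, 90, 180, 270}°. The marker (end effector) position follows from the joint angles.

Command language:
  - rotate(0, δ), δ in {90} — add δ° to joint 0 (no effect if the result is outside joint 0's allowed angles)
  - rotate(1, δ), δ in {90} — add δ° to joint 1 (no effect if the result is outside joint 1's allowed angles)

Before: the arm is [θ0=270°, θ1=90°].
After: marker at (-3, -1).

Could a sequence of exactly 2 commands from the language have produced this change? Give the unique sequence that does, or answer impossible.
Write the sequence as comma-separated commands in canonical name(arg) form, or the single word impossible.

t0: [θ0=270°, θ1=90°]
1. rotate(1, 90) → [θ0=270°, θ1=180°]
2. rotate(1, 90) → [θ0=270°, θ1=270°]
all 4 alternatives checked — unique.

rotate(1, 90), rotate(1, 90)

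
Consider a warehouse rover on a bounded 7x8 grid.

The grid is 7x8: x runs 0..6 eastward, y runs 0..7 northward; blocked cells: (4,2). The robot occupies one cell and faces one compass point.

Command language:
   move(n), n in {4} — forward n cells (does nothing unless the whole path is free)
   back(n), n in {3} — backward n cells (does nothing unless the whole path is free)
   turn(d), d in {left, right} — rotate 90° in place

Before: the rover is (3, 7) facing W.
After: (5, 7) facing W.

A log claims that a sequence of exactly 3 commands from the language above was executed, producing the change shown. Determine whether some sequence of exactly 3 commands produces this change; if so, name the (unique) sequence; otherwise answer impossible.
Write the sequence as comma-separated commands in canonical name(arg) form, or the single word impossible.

key: heading stays W — no command in the sequence turns
from: (3, 7) facing W
t=1 back(3) ⇒ (6, 7) facing W
t=2 move(4) ⇒ (2, 7) facing W
t=3 back(3) ⇒ (5, 7) facing W
no other 3-command option fits: unique.

back(3), move(4), back(3)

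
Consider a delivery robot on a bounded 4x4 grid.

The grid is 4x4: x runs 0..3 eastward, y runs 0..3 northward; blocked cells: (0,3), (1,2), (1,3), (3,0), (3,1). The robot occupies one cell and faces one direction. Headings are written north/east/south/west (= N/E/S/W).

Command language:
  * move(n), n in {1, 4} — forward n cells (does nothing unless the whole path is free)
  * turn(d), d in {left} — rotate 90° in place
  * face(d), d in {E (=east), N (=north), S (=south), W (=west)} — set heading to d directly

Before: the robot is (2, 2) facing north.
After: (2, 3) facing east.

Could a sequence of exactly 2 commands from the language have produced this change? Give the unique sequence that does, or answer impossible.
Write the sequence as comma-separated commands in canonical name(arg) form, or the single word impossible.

key: position moved to (2,3) AND the heading swung to E — translation plus rotation needed
initial: (2, 2) facing north
t=1 move(1) ⇒ (2, 3) facing north
t=2 face(E) ⇒ (2, 3) facing east
no rival 2-sequence matches.

move(1), face(E)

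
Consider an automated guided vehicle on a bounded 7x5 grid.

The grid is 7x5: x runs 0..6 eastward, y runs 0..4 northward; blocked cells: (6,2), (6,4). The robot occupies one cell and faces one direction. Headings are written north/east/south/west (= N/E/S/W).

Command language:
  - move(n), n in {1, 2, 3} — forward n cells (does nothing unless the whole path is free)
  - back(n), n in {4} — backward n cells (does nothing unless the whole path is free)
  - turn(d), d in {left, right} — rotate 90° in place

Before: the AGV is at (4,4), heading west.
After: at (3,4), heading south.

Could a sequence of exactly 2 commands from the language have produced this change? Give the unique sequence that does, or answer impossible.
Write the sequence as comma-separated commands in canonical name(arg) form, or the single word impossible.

move(1), turn(left)

key: cell and facing (now S) both changed — the 2 commands mix motion and turning
from: at (4,4), heading west
step 1 (move(1)): at (3,4), heading west
step 2 (turn(left)): at (3,4), heading south
no rival 2-sequence matches.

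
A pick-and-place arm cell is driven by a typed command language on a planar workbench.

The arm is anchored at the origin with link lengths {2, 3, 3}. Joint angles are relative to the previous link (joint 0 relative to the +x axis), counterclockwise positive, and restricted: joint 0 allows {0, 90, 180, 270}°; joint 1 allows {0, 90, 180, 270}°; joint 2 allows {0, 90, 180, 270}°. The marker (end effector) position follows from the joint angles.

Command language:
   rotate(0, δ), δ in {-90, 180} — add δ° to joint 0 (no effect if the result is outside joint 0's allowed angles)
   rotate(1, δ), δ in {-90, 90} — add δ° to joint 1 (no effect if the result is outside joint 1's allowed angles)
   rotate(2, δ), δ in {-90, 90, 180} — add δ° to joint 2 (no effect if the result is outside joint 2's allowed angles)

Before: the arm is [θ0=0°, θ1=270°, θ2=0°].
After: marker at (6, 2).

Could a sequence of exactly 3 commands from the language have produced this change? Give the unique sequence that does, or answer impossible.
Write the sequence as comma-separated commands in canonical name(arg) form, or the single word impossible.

initial: [θ0=0°, θ1=270°, θ2=0°]
step 1 (rotate(0, -90)): [θ0=270°, θ1=270°, θ2=0°]
step 2 (rotate(0, -90)): [θ0=180°, θ1=270°, θ2=0°]
step 3 (rotate(0, -90)): [θ0=90°, θ1=270°, θ2=0°]
all 343 alternatives checked — unique.

rotate(0, -90), rotate(0, -90), rotate(0, -90)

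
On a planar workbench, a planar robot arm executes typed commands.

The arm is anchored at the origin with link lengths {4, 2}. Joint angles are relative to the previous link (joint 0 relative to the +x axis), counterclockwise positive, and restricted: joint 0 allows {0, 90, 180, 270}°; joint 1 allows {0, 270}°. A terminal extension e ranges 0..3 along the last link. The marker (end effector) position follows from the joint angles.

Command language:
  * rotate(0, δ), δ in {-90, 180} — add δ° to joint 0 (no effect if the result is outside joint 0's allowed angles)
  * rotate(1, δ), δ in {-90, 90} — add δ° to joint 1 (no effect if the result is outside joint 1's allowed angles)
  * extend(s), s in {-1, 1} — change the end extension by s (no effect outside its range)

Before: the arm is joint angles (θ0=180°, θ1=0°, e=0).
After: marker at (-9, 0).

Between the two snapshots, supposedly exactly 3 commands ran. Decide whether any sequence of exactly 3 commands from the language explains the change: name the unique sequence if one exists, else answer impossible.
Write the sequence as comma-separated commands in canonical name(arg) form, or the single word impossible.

begin: joint angles (θ0=180°, θ1=0°, e=0)
1. extend(1) → joint angles (θ0=180°, θ1=0°, e=1)
2. extend(1) → joint angles (θ0=180°, θ1=0°, e=2)
3. extend(1) → joint angles (θ0=180°, θ1=0°, e=3)
no rival 3-sequence matches.

extend(1), extend(1), extend(1)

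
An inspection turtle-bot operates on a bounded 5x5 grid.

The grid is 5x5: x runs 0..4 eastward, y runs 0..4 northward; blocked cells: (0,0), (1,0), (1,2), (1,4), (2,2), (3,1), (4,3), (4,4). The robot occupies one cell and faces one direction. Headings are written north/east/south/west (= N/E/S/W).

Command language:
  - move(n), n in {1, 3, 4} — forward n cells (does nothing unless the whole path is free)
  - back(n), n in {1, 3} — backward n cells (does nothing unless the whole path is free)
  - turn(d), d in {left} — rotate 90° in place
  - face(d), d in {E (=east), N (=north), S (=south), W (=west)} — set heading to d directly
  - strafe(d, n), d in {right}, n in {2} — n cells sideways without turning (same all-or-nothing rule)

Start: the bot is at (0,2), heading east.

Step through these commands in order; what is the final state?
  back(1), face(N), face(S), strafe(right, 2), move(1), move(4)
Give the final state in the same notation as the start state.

from: at (0,2), heading east
step 1 (back(1)): at (0,2), heading east
step 2 (face(N)): at (0,2), heading north
step 3 (face(S)): at (0,2), heading south
step 4 (strafe(right, 2)): at (0,2), heading south
step 5 (move(1)): at (0,1), heading south
step 6 (move(4)): at (0,1), heading south

at (0,1), heading south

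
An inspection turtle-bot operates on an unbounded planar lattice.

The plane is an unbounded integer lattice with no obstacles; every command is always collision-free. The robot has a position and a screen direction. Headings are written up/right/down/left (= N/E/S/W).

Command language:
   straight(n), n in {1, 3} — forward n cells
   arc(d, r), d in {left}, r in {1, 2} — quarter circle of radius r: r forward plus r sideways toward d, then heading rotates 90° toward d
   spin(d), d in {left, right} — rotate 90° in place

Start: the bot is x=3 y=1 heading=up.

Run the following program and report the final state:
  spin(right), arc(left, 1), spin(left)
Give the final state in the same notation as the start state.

from: x=3 y=1 heading=up
1. spin(right) → x=3 y=1 heading=right
2. arc(left, 1) → x=4 y=2 heading=up
3. spin(left) → x=4 y=2 heading=left

x=4 y=2 heading=left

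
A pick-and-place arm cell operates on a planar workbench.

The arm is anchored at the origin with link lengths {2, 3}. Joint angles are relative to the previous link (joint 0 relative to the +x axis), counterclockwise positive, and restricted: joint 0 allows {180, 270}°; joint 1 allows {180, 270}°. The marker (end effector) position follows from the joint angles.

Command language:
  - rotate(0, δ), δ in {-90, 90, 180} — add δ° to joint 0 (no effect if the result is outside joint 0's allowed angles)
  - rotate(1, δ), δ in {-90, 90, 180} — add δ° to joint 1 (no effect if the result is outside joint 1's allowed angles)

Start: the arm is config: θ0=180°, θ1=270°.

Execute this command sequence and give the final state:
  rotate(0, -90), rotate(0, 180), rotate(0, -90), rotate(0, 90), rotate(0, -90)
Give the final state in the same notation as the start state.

t0: config: θ0=180°, θ1=270°
step 1 (rotate(0, -90)): config: θ0=180°, θ1=270°
step 2 (rotate(0, 180)): config: θ0=180°, θ1=270°
step 3 (rotate(0, -90)): config: θ0=180°, θ1=270°
step 4 (rotate(0, 90)): config: θ0=270°, θ1=270°
step 5 (rotate(0, -90)): config: θ0=180°, θ1=270°

config: θ0=180°, θ1=270°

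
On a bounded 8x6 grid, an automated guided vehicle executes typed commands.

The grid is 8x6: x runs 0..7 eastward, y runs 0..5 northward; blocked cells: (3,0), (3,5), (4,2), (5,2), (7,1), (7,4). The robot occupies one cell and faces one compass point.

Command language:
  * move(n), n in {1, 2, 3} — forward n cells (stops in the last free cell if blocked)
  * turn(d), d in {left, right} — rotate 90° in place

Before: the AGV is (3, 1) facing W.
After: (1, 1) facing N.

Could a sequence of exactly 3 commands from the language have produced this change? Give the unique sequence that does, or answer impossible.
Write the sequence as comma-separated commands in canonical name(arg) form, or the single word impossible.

move(1), move(1), turn(right)

key: running turn(right) before move(1) would end elsewhere — order is forced
from: (3, 1) facing W
1. move(1) → (2, 1) facing W
2. move(1) → (1, 1) facing W
3. turn(right) → (1, 1) facing N
uniquely the one of 125 3-step routes that fits.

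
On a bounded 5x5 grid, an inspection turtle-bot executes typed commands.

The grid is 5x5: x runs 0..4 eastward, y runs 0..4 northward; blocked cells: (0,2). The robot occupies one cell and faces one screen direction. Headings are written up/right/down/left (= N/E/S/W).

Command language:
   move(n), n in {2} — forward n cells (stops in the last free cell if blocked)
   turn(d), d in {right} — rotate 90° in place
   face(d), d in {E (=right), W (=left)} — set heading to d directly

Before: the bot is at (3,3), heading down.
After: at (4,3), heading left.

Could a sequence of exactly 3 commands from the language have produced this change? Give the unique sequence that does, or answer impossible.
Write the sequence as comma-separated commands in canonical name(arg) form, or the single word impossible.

key: position moved to (4,3) AND the heading swung to W — translation plus rotation needed
initial: at (3,3), heading down
step 1 (face(E)): at (3,3), heading right
step 2 (move(2)): at (4,3), heading right
step 3 (face(W)): at (4,3), heading left
no other 3-command option fits: unique.

face(E), move(2), face(W)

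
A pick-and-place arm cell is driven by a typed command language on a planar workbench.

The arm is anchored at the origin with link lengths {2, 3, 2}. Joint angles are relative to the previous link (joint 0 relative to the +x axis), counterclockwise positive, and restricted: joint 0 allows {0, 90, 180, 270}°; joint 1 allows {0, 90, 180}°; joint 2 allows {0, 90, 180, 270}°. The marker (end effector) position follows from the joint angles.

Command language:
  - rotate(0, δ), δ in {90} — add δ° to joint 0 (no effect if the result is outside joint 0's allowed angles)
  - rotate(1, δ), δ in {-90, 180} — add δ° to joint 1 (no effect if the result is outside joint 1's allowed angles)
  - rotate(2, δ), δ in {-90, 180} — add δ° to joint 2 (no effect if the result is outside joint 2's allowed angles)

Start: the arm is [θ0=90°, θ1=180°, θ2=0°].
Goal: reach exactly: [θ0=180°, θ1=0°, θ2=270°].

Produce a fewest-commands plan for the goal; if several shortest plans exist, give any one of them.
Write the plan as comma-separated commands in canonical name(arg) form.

initial: [θ0=90°, θ1=180°, θ2=0°]
1. rotate(1, 180) → [θ0=90°, θ1=0°, θ2=0°]
2. rotate(2, -90) → [θ0=90°, θ1=0°, θ2=270°]
3. rotate(0, 90) → [θ0=180°, θ1=0°, θ2=270°]
minimal: 3 command(s), checked below 3.

rotate(1, 180), rotate(2, -90), rotate(0, 90)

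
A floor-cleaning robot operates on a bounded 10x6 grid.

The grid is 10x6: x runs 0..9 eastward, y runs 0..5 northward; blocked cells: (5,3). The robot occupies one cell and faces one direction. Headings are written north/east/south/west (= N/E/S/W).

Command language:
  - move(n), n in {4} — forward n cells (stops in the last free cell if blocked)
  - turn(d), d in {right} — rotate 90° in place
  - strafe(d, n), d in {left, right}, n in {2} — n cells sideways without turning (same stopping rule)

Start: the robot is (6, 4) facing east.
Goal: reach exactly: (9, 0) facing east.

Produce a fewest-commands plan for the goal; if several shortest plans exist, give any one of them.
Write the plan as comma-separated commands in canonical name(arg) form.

t0: (6, 4) facing east
t=1 move(4) ⇒ (9, 4) facing east
t=2 strafe(right, 2) ⇒ (9, 2) facing east
t=3 strafe(right, 2) ⇒ (9, 0) facing east
nothing shorter than 3 reaches the goal.

move(4), strafe(right, 2), strafe(right, 2)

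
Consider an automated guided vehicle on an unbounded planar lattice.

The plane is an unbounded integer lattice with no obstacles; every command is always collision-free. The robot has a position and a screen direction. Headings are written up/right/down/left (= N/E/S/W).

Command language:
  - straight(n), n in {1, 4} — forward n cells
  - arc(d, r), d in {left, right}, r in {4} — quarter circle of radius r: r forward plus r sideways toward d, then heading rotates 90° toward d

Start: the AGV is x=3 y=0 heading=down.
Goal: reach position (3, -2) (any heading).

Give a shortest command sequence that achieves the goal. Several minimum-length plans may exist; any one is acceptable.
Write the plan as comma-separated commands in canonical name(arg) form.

straight(1), straight(1)

t0: x=3 y=0 heading=down
1. straight(1) → x=3 y=-1 heading=down
2. straight(1) → x=3 y=-2 heading=down
nothing shorter than 2 reaches the goal.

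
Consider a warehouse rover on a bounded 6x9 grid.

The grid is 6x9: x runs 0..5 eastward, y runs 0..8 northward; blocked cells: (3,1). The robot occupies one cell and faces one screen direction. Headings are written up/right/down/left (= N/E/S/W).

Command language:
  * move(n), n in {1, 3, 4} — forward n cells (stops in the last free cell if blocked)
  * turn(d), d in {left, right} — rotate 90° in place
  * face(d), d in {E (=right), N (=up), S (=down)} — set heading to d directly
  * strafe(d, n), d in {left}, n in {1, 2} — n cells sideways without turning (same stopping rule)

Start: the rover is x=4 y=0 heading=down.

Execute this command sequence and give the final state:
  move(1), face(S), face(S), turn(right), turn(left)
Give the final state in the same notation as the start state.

start: x=4 y=0 heading=down
1. move(1) → x=4 y=0 heading=down
2. face(S) → x=4 y=0 heading=down
3. face(S) → x=4 y=0 heading=down
4. turn(right) → x=4 y=0 heading=left
5. turn(left) → x=4 y=0 heading=down

x=4 y=0 heading=down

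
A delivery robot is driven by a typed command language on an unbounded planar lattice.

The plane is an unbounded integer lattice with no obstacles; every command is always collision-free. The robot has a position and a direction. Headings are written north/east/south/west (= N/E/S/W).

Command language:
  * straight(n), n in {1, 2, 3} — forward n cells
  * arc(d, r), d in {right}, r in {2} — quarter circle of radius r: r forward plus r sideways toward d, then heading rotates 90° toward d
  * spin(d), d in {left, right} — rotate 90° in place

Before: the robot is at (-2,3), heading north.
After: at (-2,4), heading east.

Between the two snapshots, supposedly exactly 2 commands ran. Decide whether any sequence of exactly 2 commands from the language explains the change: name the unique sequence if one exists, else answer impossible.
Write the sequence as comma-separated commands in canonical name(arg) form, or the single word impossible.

straight(1), spin(right)

key: running spin(right) before straight(1) would end elsewhere — order is forced
t0: at (-2,3), heading north
[1] after straight(1): at (-2,4), heading north
[2] after spin(right): at (-2,4), heading east
all 36 alternatives checked — unique.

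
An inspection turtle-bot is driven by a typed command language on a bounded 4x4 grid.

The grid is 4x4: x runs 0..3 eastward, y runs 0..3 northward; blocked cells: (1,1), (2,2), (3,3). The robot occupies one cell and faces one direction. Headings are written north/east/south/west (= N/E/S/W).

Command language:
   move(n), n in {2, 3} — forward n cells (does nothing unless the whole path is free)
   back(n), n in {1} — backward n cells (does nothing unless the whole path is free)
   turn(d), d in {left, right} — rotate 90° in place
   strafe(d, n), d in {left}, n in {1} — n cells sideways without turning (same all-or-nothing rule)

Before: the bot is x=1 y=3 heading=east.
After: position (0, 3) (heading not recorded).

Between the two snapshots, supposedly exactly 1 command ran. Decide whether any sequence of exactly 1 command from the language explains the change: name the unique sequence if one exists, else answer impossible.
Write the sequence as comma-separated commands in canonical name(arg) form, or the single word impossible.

back(1)

t0: x=1 y=3 heading=east
1. back(1) → x=0 y=3 heading=east
uniquely the one of 6 1-step routes that fits.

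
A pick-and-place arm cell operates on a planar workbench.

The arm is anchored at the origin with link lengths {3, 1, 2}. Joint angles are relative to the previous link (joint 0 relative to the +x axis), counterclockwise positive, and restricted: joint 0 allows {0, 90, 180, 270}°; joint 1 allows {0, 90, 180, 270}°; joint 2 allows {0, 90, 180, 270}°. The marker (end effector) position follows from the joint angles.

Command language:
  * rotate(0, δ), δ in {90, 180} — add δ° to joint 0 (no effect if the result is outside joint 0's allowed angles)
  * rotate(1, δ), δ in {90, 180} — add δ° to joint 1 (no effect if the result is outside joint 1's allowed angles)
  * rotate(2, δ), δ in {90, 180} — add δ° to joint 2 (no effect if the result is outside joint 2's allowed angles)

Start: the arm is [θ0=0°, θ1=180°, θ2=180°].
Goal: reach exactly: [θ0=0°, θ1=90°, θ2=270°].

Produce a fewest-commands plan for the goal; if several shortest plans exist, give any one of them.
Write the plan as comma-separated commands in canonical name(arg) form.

rotate(2, 90), rotate(1, 90), rotate(1, 180)

start: [θ0=0°, θ1=180°, θ2=180°]
t=1 rotate(2, 90) ⇒ [θ0=0°, θ1=180°, θ2=270°]
t=2 rotate(1, 90) ⇒ [θ0=0°, θ1=270°, θ2=270°]
t=3 rotate(1, 180) ⇒ [θ0=0°, θ1=90°, θ2=270°]
no 2-step plan works, so 3 is optimal.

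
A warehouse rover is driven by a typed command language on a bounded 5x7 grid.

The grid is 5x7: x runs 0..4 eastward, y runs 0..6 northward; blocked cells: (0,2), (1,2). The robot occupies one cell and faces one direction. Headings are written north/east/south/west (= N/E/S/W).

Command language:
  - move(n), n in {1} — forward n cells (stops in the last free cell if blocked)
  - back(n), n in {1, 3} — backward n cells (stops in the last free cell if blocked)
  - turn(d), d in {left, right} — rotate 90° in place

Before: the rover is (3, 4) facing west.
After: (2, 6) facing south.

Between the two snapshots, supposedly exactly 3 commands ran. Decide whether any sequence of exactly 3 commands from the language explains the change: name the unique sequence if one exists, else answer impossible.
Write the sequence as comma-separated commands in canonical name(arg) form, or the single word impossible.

move(1), turn(left), back(3)

key: order matters: swapping move(1) and back(3) lands elsewhere
from: (3, 4) facing west
1. move(1) → (2, 4) facing west
2. turn(left) → (2, 4) facing south
3. back(3) → (2, 6) facing south
no other 3-command option fits: unique.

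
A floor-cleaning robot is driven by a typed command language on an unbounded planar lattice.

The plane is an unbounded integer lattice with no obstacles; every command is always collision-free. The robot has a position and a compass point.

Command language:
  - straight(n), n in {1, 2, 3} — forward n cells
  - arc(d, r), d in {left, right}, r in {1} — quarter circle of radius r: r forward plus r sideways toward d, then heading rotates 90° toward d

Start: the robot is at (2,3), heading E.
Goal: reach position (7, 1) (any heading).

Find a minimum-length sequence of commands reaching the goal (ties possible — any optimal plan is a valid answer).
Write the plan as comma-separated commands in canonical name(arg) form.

straight(3), arc(right, 1), arc(left, 1)

begin: at (2,3), heading E
step 1 (straight(3)): at (5,3), heading E
step 2 (arc(right, 1)): at (6,2), heading S
step 3 (arc(left, 1)): at (7,1), heading E
no 2-step plan works, so 3 is optimal.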